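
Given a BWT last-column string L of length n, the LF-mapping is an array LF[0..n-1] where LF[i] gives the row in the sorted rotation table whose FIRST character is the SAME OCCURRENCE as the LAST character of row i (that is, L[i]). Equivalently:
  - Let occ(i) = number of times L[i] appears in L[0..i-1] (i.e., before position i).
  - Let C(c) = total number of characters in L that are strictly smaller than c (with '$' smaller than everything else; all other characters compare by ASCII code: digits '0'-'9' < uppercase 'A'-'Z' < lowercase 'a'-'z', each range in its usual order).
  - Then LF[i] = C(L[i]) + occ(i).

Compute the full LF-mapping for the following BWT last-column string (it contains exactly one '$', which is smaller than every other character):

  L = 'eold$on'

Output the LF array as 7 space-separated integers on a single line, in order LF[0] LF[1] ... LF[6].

Answer: 2 5 3 1 0 6 4

Derivation:
Char counts: '$':1, 'd':1, 'e':1, 'l':1, 'n':1, 'o':2
C (first-col start): C('$')=0, C('d')=1, C('e')=2, C('l')=3, C('n')=4, C('o')=5
L[0]='e': occ=0, LF[0]=C('e')+0=2+0=2
L[1]='o': occ=0, LF[1]=C('o')+0=5+0=5
L[2]='l': occ=0, LF[2]=C('l')+0=3+0=3
L[3]='d': occ=0, LF[3]=C('d')+0=1+0=1
L[4]='$': occ=0, LF[4]=C('$')+0=0+0=0
L[5]='o': occ=1, LF[5]=C('o')+1=5+1=6
L[6]='n': occ=0, LF[6]=C('n')+0=4+0=4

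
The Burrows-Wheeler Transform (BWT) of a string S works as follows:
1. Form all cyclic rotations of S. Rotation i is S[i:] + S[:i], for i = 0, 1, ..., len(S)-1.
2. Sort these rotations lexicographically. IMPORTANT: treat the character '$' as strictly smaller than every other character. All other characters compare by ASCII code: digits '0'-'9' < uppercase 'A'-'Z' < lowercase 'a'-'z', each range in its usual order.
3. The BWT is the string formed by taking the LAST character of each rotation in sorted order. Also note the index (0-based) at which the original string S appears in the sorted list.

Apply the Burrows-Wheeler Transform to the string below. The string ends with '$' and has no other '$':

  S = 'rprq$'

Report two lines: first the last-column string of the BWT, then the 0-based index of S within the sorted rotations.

All 5 rotations (rotation i = S[i:]+S[:i]):
  rot[0] = rprq$
  rot[1] = prq$r
  rot[2] = rq$rp
  rot[3] = q$rpr
  rot[4] = $rprq
Sorted (with $ < everything):
  sorted[0] = $rprq  (last char: 'q')
  sorted[1] = prq$r  (last char: 'r')
  sorted[2] = q$rpr  (last char: 'r')
  sorted[3] = rprq$  (last char: '$')
  sorted[4] = rq$rp  (last char: 'p')
Last column: qrr$p
Original string S is at sorted index 3

Answer: qrr$p
3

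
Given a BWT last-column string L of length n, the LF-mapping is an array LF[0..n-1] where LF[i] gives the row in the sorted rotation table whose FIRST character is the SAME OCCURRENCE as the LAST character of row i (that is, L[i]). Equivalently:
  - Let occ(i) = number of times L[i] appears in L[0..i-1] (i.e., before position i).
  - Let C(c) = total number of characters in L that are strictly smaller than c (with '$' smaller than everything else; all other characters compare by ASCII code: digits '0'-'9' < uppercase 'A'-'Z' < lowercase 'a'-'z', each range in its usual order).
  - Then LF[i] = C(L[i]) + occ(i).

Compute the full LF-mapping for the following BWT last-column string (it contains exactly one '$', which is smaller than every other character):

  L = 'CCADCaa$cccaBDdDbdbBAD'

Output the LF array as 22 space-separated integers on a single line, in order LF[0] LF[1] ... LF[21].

Answer: 5 6 1 8 7 12 13 0 17 18 19 14 3 9 20 10 15 21 16 4 2 11

Derivation:
Char counts: '$':1, 'A':2, 'B':2, 'C':3, 'D':4, 'a':3, 'b':2, 'c':3, 'd':2
C (first-col start): C('$')=0, C('A')=1, C('B')=3, C('C')=5, C('D')=8, C('a')=12, C('b')=15, C('c')=17, C('d')=20
L[0]='C': occ=0, LF[0]=C('C')+0=5+0=5
L[1]='C': occ=1, LF[1]=C('C')+1=5+1=6
L[2]='A': occ=0, LF[2]=C('A')+0=1+0=1
L[3]='D': occ=0, LF[3]=C('D')+0=8+0=8
L[4]='C': occ=2, LF[4]=C('C')+2=5+2=7
L[5]='a': occ=0, LF[5]=C('a')+0=12+0=12
L[6]='a': occ=1, LF[6]=C('a')+1=12+1=13
L[7]='$': occ=0, LF[7]=C('$')+0=0+0=0
L[8]='c': occ=0, LF[8]=C('c')+0=17+0=17
L[9]='c': occ=1, LF[9]=C('c')+1=17+1=18
L[10]='c': occ=2, LF[10]=C('c')+2=17+2=19
L[11]='a': occ=2, LF[11]=C('a')+2=12+2=14
L[12]='B': occ=0, LF[12]=C('B')+0=3+0=3
L[13]='D': occ=1, LF[13]=C('D')+1=8+1=9
L[14]='d': occ=0, LF[14]=C('d')+0=20+0=20
L[15]='D': occ=2, LF[15]=C('D')+2=8+2=10
L[16]='b': occ=0, LF[16]=C('b')+0=15+0=15
L[17]='d': occ=1, LF[17]=C('d')+1=20+1=21
L[18]='b': occ=1, LF[18]=C('b')+1=15+1=16
L[19]='B': occ=1, LF[19]=C('B')+1=3+1=4
L[20]='A': occ=1, LF[20]=C('A')+1=1+1=2
L[21]='D': occ=3, LF[21]=C('D')+3=8+3=11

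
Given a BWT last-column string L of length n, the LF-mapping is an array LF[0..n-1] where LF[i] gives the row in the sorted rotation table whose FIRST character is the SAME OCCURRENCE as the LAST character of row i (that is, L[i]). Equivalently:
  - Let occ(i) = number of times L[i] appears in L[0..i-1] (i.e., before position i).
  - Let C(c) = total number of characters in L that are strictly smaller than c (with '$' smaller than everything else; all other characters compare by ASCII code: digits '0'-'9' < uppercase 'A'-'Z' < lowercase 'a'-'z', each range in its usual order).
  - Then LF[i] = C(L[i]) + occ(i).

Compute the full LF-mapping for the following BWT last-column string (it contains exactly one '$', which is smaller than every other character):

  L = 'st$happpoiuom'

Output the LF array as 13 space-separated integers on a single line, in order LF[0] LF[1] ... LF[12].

Answer: 10 11 0 2 1 7 8 9 5 3 12 6 4

Derivation:
Char counts: '$':1, 'a':1, 'h':1, 'i':1, 'm':1, 'o':2, 'p':3, 's':1, 't':1, 'u':1
C (first-col start): C('$')=0, C('a')=1, C('h')=2, C('i')=3, C('m')=4, C('o')=5, C('p')=7, C('s')=10, C('t')=11, C('u')=12
L[0]='s': occ=0, LF[0]=C('s')+0=10+0=10
L[1]='t': occ=0, LF[1]=C('t')+0=11+0=11
L[2]='$': occ=0, LF[2]=C('$')+0=0+0=0
L[3]='h': occ=0, LF[3]=C('h')+0=2+0=2
L[4]='a': occ=0, LF[4]=C('a')+0=1+0=1
L[5]='p': occ=0, LF[5]=C('p')+0=7+0=7
L[6]='p': occ=1, LF[6]=C('p')+1=7+1=8
L[7]='p': occ=2, LF[7]=C('p')+2=7+2=9
L[8]='o': occ=0, LF[8]=C('o')+0=5+0=5
L[9]='i': occ=0, LF[9]=C('i')+0=3+0=3
L[10]='u': occ=0, LF[10]=C('u')+0=12+0=12
L[11]='o': occ=1, LF[11]=C('o')+1=5+1=6
L[12]='m': occ=0, LF[12]=C('m')+0=4+0=4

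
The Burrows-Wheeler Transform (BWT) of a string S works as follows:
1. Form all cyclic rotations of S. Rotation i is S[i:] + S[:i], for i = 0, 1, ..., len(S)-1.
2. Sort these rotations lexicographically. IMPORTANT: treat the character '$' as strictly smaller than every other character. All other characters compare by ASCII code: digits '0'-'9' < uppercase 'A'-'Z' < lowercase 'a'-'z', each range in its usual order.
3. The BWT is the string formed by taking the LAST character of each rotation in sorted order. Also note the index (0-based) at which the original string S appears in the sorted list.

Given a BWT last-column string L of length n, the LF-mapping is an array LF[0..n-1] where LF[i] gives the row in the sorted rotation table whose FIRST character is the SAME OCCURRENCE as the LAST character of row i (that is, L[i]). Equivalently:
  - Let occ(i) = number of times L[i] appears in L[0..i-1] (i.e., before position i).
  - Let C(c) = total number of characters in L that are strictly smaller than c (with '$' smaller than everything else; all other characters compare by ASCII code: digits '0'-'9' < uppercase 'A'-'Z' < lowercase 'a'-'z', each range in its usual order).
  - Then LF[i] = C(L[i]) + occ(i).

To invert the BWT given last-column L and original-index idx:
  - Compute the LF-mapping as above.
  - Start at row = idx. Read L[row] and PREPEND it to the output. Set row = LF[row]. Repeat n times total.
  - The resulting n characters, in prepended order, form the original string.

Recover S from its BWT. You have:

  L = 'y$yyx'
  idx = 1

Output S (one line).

LF mapping: 2 0 3 4 1
Walk LF starting at row 1, prepending L[row]:
  step 1: row=1, L[1]='$', prepend. Next row=LF[1]=0
  step 2: row=0, L[0]='y', prepend. Next row=LF[0]=2
  step 3: row=2, L[2]='y', prepend. Next row=LF[2]=3
  step 4: row=3, L[3]='y', prepend. Next row=LF[3]=4
  step 5: row=4, L[4]='x', prepend. Next row=LF[4]=1
Reversed output: xyyy$

Answer: xyyy$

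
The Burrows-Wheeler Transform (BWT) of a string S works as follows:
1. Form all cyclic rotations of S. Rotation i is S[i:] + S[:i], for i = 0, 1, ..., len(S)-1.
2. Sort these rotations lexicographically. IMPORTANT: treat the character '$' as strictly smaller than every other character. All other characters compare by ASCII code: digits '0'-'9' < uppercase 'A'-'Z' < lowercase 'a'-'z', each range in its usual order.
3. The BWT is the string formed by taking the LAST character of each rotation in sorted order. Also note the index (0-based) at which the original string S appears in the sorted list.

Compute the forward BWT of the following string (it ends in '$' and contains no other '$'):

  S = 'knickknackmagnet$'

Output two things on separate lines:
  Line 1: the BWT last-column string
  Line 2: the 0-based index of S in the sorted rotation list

All 17 rotations (rotation i = S[i:]+S[:i]):
  rot[0] = knickknackmagnet$
  rot[1] = nickknackmagnet$k
  rot[2] = ickknackmagnet$kn
  rot[3] = ckknackmagnet$kni
  rot[4] = kknackmagnet$knic
  rot[5] = knackmagnet$knick
  rot[6] = nackmagnet$knickk
  rot[7] = ackmagnet$knickkn
  rot[8] = ckmagnet$knickkna
  rot[9] = kmagnet$knickknac
  rot[10] = magnet$knickknack
  rot[11] = agnet$knickknackm
  rot[12] = gnet$knickknackma
  rot[13] = net$knickknackmag
  rot[14] = et$knickknackmagn
  rot[15] = t$knickknackmagne
  rot[16] = $knickknackmagnet
Sorted (with $ < everything):
  sorted[0] = $knickknackmagnet  (last char: 't')
  sorted[1] = ackmagnet$knickkn  (last char: 'n')
  sorted[2] = agnet$knickknackm  (last char: 'm')
  sorted[3] = ckknackmagnet$kni  (last char: 'i')
  sorted[4] = ckmagnet$knickkna  (last char: 'a')
  sorted[5] = et$knickknackmagn  (last char: 'n')
  sorted[6] = gnet$knickknackma  (last char: 'a')
  sorted[7] = ickknackmagnet$kn  (last char: 'n')
  sorted[8] = kknackmagnet$knic  (last char: 'c')
  sorted[9] = kmagnet$knickknac  (last char: 'c')
  sorted[10] = knackmagnet$knick  (last char: 'k')
  sorted[11] = knickknackmagnet$  (last char: '$')
  sorted[12] = magnet$knickknack  (last char: 'k')
  sorted[13] = nackmagnet$knickk  (last char: 'k')
  sorted[14] = net$knickknackmag  (last char: 'g')
  sorted[15] = nickknackmagnet$k  (last char: 'k')
  sorted[16] = t$knickknackmagne  (last char: 'e')
Last column: tnmianancck$kkgke
Original string S is at sorted index 11

Answer: tnmianancck$kkgke
11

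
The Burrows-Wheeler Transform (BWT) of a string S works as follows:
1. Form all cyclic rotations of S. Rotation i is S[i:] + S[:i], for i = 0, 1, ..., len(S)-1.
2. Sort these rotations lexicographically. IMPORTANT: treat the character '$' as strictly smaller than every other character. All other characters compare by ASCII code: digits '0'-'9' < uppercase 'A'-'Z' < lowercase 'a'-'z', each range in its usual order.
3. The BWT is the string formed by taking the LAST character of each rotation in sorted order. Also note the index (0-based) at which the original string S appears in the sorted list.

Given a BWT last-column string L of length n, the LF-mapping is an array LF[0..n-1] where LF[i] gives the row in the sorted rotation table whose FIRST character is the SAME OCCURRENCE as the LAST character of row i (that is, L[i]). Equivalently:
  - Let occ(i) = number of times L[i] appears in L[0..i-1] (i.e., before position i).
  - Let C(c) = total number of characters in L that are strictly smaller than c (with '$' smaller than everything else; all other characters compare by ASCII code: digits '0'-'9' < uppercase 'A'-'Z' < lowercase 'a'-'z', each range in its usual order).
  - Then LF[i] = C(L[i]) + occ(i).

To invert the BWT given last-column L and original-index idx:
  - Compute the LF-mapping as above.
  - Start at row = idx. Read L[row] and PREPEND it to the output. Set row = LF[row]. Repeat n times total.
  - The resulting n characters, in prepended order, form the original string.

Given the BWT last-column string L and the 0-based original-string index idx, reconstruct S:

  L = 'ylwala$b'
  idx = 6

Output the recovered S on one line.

Answer: wallaby$

Derivation:
LF mapping: 7 4 6 1 5 2 0 3
Walk LF starting at row 6, prepending L[row]:
  step 1: row=6, L[6]='$', prepend. Next row=LF[6]=0
  step 2: row=0, L[0]='y', prepend. Next row=LF[0]=7
  step 3: row=7, L[7]='b', prepend. Next row=LF[7]=3
  step 4: row=3, L[3]='a', prepend. Next row=LF[3]=1
  step 5: row=1, L[1]='l', prepend. Next row=LF[1]=4
  step 6: row=4, L[4]='l', prepend. Next row=LF[4]=5
  step 7: row=5, L[5]='a', prepend. Next row=LF[5]=2
  step 8: row=2, L[2]='w', prepend. Next row=LF[2]=6
Reversed output: wallaby$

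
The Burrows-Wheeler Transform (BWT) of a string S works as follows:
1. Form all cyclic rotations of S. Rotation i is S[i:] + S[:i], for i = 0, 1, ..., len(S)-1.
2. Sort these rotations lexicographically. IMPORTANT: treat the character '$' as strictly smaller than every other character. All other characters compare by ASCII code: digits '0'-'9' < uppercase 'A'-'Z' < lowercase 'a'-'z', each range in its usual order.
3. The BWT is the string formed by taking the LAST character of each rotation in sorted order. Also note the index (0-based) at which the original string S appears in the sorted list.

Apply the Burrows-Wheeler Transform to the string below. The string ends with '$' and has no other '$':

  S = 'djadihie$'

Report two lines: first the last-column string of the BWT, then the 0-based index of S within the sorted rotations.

Answer: eja$iihdd
3

Derivation:
All 9 rotations (rotation i = S[i:]+S[:i]):
  rot[0] = djadihie$
  rot[1] = jadihie$d
  rot[2] = adihie$dj
  rot[3] = dihie$dja
  rot[4] = ihie$djad
  rot[5] = hie$djadi
  rot[6] = ie$djadih
  rot[7] = e$djadihi
  rot[8] = $djadihie
Sorted (with $ < everything):
  sorted[0] = $djadihie  (last char: 'e')
  sorted[1] = adihie$dj  (last char: 'j')
  sorted[2] = dihie$dja  (last char: 'a')
  sorted[3] = djadihie$  (last char: '$')
  sorted[4] = e$djadihi  (last char: 'i')
  sorted[5] = hie$djadi  (last char: 'i')
  sorted[6] = ie$djadih  (last char: 'h')
  sorted[7] = ihie$djad  (last char: 'd')
  sorted[8] = jadihie$d  (last char: 'd')
Last column: eja$iihdd
Original string S is at sorted index 3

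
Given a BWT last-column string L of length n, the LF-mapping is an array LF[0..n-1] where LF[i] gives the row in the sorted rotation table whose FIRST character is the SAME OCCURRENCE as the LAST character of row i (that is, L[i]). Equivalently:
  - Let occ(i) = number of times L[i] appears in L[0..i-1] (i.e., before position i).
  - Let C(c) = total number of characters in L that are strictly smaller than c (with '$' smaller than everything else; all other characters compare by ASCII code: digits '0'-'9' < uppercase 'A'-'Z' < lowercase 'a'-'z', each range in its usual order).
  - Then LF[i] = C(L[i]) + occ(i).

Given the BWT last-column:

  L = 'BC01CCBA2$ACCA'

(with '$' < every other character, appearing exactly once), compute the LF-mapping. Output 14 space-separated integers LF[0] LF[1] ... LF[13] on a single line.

Answer: 7 9 1 2 10 11 8 4 3 0 5 12 13 6

Derivation:
Char counts: '$':1, '0':1, '1':1, '2':1, 'A':3, 'B':2, 'C':5
C (first-col start): C('$')=0, C('0')=1, C('1')=2, C('2')=3, C('A')=4, C('B')=7, C('C')=9
L[0]='B': occ=0, LF[0]=C('B')+0=7+0=7
L[1]='C': occ=0, LF[1]=C('C')+0=9+0=9
L[2]='0': occ=0, LF[2]=C('0')+0=1+0=1
L[3]='1': occ=0, LF[3]=C('1')+0=2+0=2
L[4]='C': occ=1, LF[4]=C('C')+1=9+1=10
L[5]='C': occ=2, LF[5]=C('C')+2=9+2=11
L[6]='B': occ=1, LF[6]=C('B')+1=7+1=8
L[7]='A': occ=0, LF[7]=C('A')+0=4+0=4
L[8]='2': occ=0, LF[8]=C('2')+0=3+0=3
L[9]='$': occ=0, LF[9]=C('$')+0=0+0=0
L[10]='A': occ=1, LF[10]=C('A')+1=4+1=5
L[11]='C': occ=3, LF[11]=C('C')+3=9+3=12
L[12]='C': occ=4, LF[12]=C('C')+4=9+4=13
L[13]='A': occ=2, LF[13]=C('A')+2=4+2=6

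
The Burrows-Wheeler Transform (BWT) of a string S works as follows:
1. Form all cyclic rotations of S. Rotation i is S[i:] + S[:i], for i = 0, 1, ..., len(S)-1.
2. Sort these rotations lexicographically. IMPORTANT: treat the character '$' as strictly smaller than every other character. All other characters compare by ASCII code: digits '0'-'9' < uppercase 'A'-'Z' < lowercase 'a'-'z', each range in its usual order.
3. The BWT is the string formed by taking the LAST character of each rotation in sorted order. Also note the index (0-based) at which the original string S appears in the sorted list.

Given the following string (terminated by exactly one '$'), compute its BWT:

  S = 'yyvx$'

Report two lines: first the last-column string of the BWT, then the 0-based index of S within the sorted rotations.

All 5 rotations (rotation i = S[i:]+S[:i]):
  rot[0] = yyvx$
  rot[1] = yvx$y
  rot[2] = vx$yy
  rot[3] = x$yyv
  rot[4] = $yyvx
Sorted (with $ < everything):
  sorted[0] = $yyvx  (last char: 'x')
  sorted[1] = vx$yy  (last char: 'y')
  sorted[2] = x$yyv  (last char: 'v')
  sorted[3] = yvx$y  (last char: 'y')
  sorted[4] = yyvx$  (last char: '$')
Last column: xyvy$
Original string S is at sorted index 4

Answer: xyvy$
4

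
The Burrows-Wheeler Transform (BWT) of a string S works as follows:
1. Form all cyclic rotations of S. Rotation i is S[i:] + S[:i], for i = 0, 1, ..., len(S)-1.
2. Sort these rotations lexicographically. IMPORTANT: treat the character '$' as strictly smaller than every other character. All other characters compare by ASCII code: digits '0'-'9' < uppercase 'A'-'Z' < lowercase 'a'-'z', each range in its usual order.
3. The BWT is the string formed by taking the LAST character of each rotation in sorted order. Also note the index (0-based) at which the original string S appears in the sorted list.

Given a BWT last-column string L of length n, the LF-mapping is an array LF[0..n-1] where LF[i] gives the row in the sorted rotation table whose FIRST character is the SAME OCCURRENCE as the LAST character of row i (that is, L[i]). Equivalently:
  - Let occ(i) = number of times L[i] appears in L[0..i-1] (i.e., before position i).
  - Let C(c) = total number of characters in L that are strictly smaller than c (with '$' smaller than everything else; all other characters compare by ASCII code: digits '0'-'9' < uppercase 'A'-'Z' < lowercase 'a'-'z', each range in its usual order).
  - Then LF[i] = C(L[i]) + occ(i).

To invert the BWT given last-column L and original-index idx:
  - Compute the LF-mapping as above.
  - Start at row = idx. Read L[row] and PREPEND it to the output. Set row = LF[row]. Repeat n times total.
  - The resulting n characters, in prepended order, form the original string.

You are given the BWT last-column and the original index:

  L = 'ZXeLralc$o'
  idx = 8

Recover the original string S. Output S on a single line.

LF mapping: 3 2 6 1 9 4 7 5 0 8
Walk LF starting at row 8, prepending L[row]:
  step 1: row=8, L[8]='$', prepend. Next row=LF[8]=0
  step 2: row=0, L[0]='Z', prepend. Next row=LF[0]=3
  step 3: row=3, L[3]='L', prepend. Next row=LF[3]=1
  step 4: row=1, L[1]='X', prepend. Next row=LF[1]=2
  step 5: row=2, L[2]='e', prepend. Next row=LF[2]=6
  step 6: row=6, L[6]='l', prepend. Next row=LF[6]=7
  step 7: row=7, L[7]='c', prepend. Next row=LF[7]=5
  step 8: row=5, L[5]='a', prepend. Next row=LF[5]=4
  step 9: row=4, L[4]='r', prepend. Next row=LF[4]=9
  step 10: row=9, L[9]='o', prepend. Next row=LF[9]=8
Reversed output: oracleXLZ$

Answer: oracleXLZ$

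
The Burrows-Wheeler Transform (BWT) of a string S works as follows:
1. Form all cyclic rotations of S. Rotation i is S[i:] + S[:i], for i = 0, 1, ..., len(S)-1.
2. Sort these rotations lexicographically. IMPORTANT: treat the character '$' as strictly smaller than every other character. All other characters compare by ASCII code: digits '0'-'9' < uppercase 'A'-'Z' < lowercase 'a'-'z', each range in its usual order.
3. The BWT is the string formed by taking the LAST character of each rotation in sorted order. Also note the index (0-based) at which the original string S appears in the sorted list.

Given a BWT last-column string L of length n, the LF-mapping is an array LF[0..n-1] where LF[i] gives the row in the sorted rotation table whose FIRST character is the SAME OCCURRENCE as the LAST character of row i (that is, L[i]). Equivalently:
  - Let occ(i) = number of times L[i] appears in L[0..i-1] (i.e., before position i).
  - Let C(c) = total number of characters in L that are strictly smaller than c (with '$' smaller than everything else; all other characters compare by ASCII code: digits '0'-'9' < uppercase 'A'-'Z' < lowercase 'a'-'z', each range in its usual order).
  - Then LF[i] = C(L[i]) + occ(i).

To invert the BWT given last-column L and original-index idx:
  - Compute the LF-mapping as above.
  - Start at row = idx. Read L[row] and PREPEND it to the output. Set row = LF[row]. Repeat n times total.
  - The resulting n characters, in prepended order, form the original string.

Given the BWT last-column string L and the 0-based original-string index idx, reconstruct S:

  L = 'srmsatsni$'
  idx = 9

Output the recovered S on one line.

Answer: transmiss$

Derivation:
LF mapping: 6 5 3 7 1 9 8 4 2 0
Walk LF starting at row 9, prepending L[row]:
  step 1: row=9, L[9]='$', prepend. Next row=LF[9]=0
  step 2: row=0, L[0]='s', prepend. Next row=LF[0]=6
  step 3: row=6, L[6]='s', prepend. Next row=LF[6]=8
  step 4: row=8, L[8]='i', prepend. Next row=LF[8]=2
  step 5: row=2, L[2]='m', prepend. Next row=LF[2]=3
  step 6: row=3, L[3]='s', prepend. Next row=LF[3]=7
  step 7: row=7, L[7]='n', prepend. Next row=LF[7]=4
  step 8: row=4, L[4]='a', prepend. Next row=LF[4]=1
  step 9: row=1, L[1]='r', prepend. Next row=LF[1]=5
  step 10: row=5, L[5]='t', prepend. Next row=LF[5]=9
Reversed output: transmiss$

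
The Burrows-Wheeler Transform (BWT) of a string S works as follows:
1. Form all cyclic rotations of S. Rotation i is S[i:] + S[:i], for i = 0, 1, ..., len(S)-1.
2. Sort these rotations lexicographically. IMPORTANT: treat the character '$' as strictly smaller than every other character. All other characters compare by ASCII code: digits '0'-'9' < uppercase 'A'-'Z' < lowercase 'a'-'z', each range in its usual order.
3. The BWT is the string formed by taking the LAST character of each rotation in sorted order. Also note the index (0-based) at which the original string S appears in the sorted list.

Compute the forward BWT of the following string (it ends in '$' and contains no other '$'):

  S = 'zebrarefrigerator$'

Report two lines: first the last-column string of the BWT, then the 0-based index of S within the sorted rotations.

Answer: rrrezrgeirtobeafa$
17

Derivation:
All 18 rotations (rotation i = S[i:]+S[:i]):
  rot[0] = zebrarefrigerator$
  rot[1] = ebrarefrigerator$z
  rot[2] = brarefrigerator$ze
  rot[3] = rarefrigerator$zeb
  rot[4] = arefrigerator$zebr
  rot[5] = refrigerator$zebra
  rot[6] = efrigerator$zebrar
  rot[7] = frigerator$zebrare
  rot[8] = rigerator$zebraref
  rot[9] = igerator$zebrarefr
  rot[10] = gerator$zebrarefri
  rot[11] = erator$zebrarefrig
  rot[12] = rator$zebrarefrige
  rot[13] = ator$zebrarefriger
  rot[14] = tor$zebrarefrigera
  rot[15] = or$zebrarefrigerat
  rot[16] = r$zebrarefrigerato
  rot[17] = $zebrarefrigerator
Sorted (with $ < everything):
  sorted[0] = $zebrarefrigerator  (last char: 'r')
  sorted[1] = arefrigerator$zebr  (last char: 'r')
  sorted[2] = ator$zebrarefriger  (last char: 'r')
  sorted[3] = brarefrigerator$ze  (last char: 'e')
  sorted[4] = ebrarefrigerator$z  (last char: 'z')
  sorted[5] = efrigerator$zebrar  (last char: 'r')
  sorted[6] = erator$zebrarefrig  (last char: 'g')
  sorted[7] = frigerator$zebrare  (last char: 'e')
  sorted[8] = gerator$zebrarefri  (last char: 'i')
  sorted[9] = igerator$zebrarefr  (last char: 'r')
  sorted[10] = or$zebrarefrigerat  (last char: 't')
  sorted[11] = r$zebrarefrigerato  (last char: 'o')
  sorted[12] = rarefrigerator$zeb  (last char: 'b')
  sorted[13] = rator$zebrarefrige  (last char: 'e')
  sorted[14] = refrigerator$zebra  (last char: 'a')
  sorted[15] = rigerator$zebraref  (last char: 'f')
  sorted[16] = tor$zebrarefrigera  (last char: 'a')
  sorted[17] = zebrarefrigerator$  (last char: '$')
Last column: rrrezrgeirtobeafa$
Original string S is at sorted index 17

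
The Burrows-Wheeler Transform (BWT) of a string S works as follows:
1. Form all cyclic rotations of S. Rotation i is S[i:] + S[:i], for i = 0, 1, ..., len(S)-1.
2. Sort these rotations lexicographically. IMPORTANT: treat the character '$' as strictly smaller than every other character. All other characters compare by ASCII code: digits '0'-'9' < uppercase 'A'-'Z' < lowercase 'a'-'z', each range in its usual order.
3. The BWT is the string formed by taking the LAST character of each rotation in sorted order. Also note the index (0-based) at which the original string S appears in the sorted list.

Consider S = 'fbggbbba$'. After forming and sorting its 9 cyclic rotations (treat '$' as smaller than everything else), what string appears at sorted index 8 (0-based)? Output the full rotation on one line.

Answer: ggbbba$fb

Derivation:
All 9 rotations (rotation i = S[i:]+S[:i]):
  rot[0] = fbggbbba$
  rot[1] = bggbbba$f
  rot[2] = ggbbba$fb
  rot[3] = gbbba$fbg
  rot[4] = bbba$fbgg
  rot[5] = bba$fbggb
  rot[6] = ba$fbggbb
  rot[7] = a$fbggbbb
  rot[8] = $fbggbbba
Sorted (with $ < everything):
  sorted[0] = $fbggbbba
  sorted[1] = a$fbggbbb
  sorted[2] = ba$fbggbb
  sorted[3] = bba$fbggb
  sorted[4] = bbba$fbgg
  sorted[5] = bggbbba$f
  sorted[6] = fbggbbba$
  sorted[7] = gbbba$fbg
  sorted[8] = ggbbba$fb
sorted[8] = ggbbba$fb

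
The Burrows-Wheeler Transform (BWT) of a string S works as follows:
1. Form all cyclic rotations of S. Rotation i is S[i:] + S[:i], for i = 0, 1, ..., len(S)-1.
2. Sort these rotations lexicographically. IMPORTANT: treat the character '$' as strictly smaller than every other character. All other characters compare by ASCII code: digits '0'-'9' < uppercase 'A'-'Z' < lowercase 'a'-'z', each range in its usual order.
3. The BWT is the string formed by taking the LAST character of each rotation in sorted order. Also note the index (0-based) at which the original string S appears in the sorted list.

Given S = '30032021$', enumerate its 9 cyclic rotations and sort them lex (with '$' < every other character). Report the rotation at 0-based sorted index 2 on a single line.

Answer: 021$30032

Derivation:
All 9 rotations (rotation i = S[i:]+S[:i]):
  rot[0] = 30032021$
  rot[1] = 0032021$3
  rot[2] = 032021$30
  rot[3] = 32021$300
  rot[4] = 2021$3003
  rot[5] = 021$30032
  rot[6] = 21$300320
  rot[7] = 1$3003202
  rot[8] = $30032021
Sorted (with $ < everything):
  sorted[0] = $30032021
  sorted[1] = 0032021$3
  sorted[2] = 021$30032
  sorted[3] = 032021$30
  sorted[4] = 1$3003202
  sorted[5] = 2021$3003
  sorted[6] = 21$300320
  sorted[7] = 30032021$
  sorted[8] = 32021$300
sorted[2] = 021$30032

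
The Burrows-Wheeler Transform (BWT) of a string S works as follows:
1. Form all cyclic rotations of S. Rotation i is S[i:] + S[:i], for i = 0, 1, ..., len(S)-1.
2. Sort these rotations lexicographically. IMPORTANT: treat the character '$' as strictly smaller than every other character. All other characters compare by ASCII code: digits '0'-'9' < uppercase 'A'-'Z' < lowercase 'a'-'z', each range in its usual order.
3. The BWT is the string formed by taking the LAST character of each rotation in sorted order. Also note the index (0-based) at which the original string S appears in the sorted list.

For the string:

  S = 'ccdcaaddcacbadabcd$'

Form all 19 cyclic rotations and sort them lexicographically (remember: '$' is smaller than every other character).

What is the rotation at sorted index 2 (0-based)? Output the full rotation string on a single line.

All 19 rotations (rotation i = S[i:]+S[:i]):
  rot[0] = ccdcaaddcacbadabcd$
  rot[1] = cdcaaddcacbadabcd$c
  rot[2] = dcaaddcacbadabcd$cc
  rot[3] = caaddcacbadabcd$ccd
  rot[4] = aaddcacbadabcd$ccdc
  rot[5] = addcacbadabcd$ccdca
  rot[6] = ddcacbadabcd$ccdcaa
  rot[7] = dcacbadabcd$ccdcaad
  rot[8] = cacbadabcd$ccdcaadd
  rot[9] = acbadabcd$ccdcaaddc
  rot[10] = cbadabcd$ccdcaaddca
  rot[11] = badabcd$ccdcaaddcac
  rot[12] = adabcd$ccdcaaddcacb
  rot[13] = dabcd$ccdcaaddcacba
  rot[14] = abcd$ccdcaaddcacbad
  rot[15] = bcd$ccdcaaddcacbada
  rot[16] = cd$ccdcaaddcacbadab
  rot[17] = d$ccdcaaddcacbadabc
  rot[18] = $ccdcaaddcacbadabcd
Sorted (with $ < everything):
  sorted[0] = $ccdcaaddcacbadabcd
  sorted[1] = aaddcacbadabcd$ccdc
  sorted[2] = abcd$ccdcaaddcacbad
  sorted[3] = acbadabcd$ccdcaaddc
  sorted[4] = adabcd$ccdcaaddcacb
  sorted[5] = addcacbadabcd$ccdca
  sorted[6] = badabcd$ccdcaaddcac
  sorted[7] = bcd$ccdcaaddcacbada
  sorted[8] = caaddcacbadabcd$ccd
  sorted[9] = cacbadabcd$ccdcaadd
  sorted[10] = cbadabcd$ccdcaaddca
  sorted[11] = ccdcaaddcacbadabcd$
  sorted[12] = cd$ccdcaaddcacbadab
  sorted[13] = cdcaaddcacbadabcd$c
  sorted[14] = d$ccdcaaddcacbadabc
  sorted[15] = dabcd$ccdcaaddcacba
  sorted[16] = dcaaddcacbadabcd$cc
  sorted[17] = dcacbadabcd$ccdcaad
  sorted[18] = ddcacbadabcd$ccdcaa
sorted[2] = abcd$ccdcaaddcacbad

Answer: abcd$ccdcaaddcacbad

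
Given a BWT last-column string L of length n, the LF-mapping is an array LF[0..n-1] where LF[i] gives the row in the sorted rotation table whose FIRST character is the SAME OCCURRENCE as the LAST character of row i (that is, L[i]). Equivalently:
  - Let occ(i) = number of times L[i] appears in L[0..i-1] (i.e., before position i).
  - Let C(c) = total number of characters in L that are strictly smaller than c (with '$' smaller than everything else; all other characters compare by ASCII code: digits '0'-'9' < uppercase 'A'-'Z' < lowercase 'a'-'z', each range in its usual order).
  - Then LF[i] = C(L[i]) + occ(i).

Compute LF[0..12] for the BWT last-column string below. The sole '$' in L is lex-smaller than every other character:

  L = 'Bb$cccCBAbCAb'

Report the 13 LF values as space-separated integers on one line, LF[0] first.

Answer: 3 7 0 10 11 12 5 4 1 8 6 2 9

Derivation:
Char counts: '$':1, 'A':2, 'B':2, 'C':2, 'b':3, 'c':3
C (first-col start): C('$')=0, C('A')=1, C('B')=3, C('C')=5, C('b')=7, C('c')=10
L[0]='B': occ=0, LF[0]=C('B')+0=3+0=3
L[1]='b': occ=0, LF[1]=C('b')+0=7+0=7
L[2]='$': occ=0, LF[2]=C('$')+0=0+0=0
L[3]='c': occ=0, LF[3]=C('c')+0=10+0=10
L[4]='c': occ=1, LF[4]=C('c')+1=10+1=11
L[5]='c': occ=2, LF[5]=C('c')+2=10+2=12
L[6]='C': occ=0, LF[6]=C('C')+0=5+0=5
L[7]='B': occ=1, LF[7]=C('B')+1=3+1=4
L[8]='A': occ=0, LF[8]=C('A')+0=1+0=1
L[9]='b': occ=1, LF[9]=C('b')+1=7+1=8
L[10]='C': occ=1, LF[10]=C('C')+1=5+1=6
L[11]='A': occ=1, LF[11]=C('A')+1=1+1=2
L[12]='b': occ=2, LF[12]=C('b')+2=7+2=9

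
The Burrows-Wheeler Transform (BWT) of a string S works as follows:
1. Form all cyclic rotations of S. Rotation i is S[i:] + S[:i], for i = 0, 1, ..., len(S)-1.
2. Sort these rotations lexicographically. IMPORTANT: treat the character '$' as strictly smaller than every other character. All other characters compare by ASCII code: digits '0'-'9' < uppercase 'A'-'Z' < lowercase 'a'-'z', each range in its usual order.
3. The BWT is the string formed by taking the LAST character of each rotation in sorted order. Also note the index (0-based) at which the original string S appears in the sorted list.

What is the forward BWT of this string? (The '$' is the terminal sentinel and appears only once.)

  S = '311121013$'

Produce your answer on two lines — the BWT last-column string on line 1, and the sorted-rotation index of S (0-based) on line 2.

Answer: 312311011$
9

Derivation:
All 10 rotations (rotation i = S[i:]+S[:i]):
  rot[0] = 311121013$
  rot[1] = 11121013$3
  rot[2] = 1121013$31
  rot[3] = 121013$311
  rot[4] = 21013$3111
  rot[5] = 1013$31112
  rot[6] = 013$311121
  rot[7] = 13$3111210
  rot[8] = 3$31112101
  rot[9] = $311121013
Sorted (with $ < everything):
  sorted[0] = $311121013  (last char: '3')
  sorted[1] = 013$311121  (last char: '1')
  sorted[2] = 1013$31112  (last char: '2')
  sorted[3] = 11121013$3  (last char: '3')
  sorted[4] = 1121013$31  (last char: '1')
  sorted[5] = 121013$311  (last char: '1')
  sorted[6] = 13$3111210  (last char: '0')
  sorted[7] = 21013$3111  (last char: '1')
  sorted[8] = 3$31112101  (last char: '1')
  sorted[9] = 311121013$  (last char: '$')
Last column: 312311011$
Original string S is at sorted index 9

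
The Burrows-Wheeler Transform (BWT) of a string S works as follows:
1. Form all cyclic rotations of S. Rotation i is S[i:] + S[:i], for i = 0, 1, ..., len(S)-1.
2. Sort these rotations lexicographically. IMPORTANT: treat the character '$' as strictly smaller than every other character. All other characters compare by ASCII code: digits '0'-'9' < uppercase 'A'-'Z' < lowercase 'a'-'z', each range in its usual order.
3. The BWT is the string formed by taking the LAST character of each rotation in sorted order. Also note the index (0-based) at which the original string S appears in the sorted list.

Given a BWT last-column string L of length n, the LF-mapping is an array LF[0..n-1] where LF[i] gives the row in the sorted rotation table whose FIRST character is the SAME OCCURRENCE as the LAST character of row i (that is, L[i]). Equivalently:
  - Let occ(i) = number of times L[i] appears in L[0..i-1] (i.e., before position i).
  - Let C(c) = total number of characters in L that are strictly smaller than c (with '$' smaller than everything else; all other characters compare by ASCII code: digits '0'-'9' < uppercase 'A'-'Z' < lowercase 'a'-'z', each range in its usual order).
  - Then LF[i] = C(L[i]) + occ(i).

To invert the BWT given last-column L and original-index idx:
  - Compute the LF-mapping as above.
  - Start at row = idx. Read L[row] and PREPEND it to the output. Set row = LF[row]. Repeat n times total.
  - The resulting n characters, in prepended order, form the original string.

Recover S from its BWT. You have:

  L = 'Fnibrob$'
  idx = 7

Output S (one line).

Answer: ribbonF$

Derivation:
LF mapping: 1 5 4 2 7 6 3 0
Walk LF starting at row 7, prepending L[row]:
  step 1: row=7, L[7]='$', prepend. Next row=LF[7]=0
  step 2: row=0, L[0]='F', prepend. Next row=LF[0]=1
  step 3: row=1, L[1]='n', prepend. Next row=LF[1]=5
  step 4: row=5, L[5]='o', prepend. Next row=LF[5]=6
  step 5: row=6, L[6]='b', prepend. Next row=LF[6]=3
  step 6: row=3, L[3]='b', prepend. Next row=LF[3]=2
  step 7: row=2, L[2]='i', prepend. Next row=LF[2]=4
  step 8: row=4, L[4]='r', prepend. Next row=LF[4]=7
Reversed output: ribbonF$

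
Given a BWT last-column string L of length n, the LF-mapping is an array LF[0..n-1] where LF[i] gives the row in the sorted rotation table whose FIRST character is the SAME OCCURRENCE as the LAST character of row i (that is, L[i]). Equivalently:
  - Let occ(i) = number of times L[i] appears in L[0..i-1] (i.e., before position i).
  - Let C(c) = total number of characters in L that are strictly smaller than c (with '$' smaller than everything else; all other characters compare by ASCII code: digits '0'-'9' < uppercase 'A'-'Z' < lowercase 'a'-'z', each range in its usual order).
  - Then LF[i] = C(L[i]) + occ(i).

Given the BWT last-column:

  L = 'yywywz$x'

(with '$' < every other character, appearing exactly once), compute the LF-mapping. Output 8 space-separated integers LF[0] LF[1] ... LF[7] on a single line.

Answer: 4 5 1 6 2 7 0 3

Derivation:
Char counts: '$':1, 'w':2, 'x':1, 'y':3, 'z':1
C (first-col start): C('$')=0, C('w')=1, C('x')=3, C('y')=4, C('z')=7
L[0]='y': occ=0, LF[0]=C('y')+0=4+0=4
L[1]='y': occ=1, LF[1]=C('y')+1=4+1=5
L[2]='w': occ=0, LF[2]=C('w')+0=1+0=1
L[3]='y': occ=2, LF[3]=C('y')+2=4+2=6
L[4]='w': occ=1, LF[4]=C('w')+1=1+1=2
L[5]='z': occ=0, LF[5]=C('z')+0=7+0=7
L[6]='$': occ=0, LF[6]=C('$')+0=0+0=0
L[7]='x': occ=0, LF[7]=C('x')+0=3+0=3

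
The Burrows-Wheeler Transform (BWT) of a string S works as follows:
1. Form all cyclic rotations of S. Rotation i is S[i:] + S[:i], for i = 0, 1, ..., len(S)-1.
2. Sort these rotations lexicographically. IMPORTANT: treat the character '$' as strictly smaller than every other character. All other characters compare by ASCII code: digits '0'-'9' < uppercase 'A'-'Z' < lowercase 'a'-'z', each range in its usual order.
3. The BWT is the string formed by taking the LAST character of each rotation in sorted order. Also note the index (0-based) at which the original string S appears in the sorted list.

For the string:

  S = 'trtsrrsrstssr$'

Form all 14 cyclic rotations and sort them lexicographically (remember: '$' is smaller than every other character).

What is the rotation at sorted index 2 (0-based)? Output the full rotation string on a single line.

Answer: rrsrstssr$trts

Derivation:
All 14 rotations (rotation i = S[i:]+S[:i]):
  rot[0] = trtsrrsrstssr$
  rot[1] = rtsrrsrstssr$t
  rot[2] = tsrrsrstssr$tr
  rot[3] = srrsrstssr$trt
  rot[4] = rrsrstssr$trts
  rot[5] = rsrstssr$trtsr
  rot[6] = srstssr$trtsrr
  rot[7] = rstssr$trtsrrs
  rot[8] = stssr$trtsrrsr
  rot[9] = tssr$trtsrrsrs
  rot[10] = ssr$trtsrrsrst
  rot[11] = sr$trtsrrsrsts
  rot[12] = r$trtsrrsrstss
  rot[13] = $trtsrrsrstssr
Sorted (with $ < everything):
  sorted[0] = $trtsrrsrstssr
  sorted[1] = r$trtsrrsrstss
  sorted[2] = rrsrstssr$trts
  sorted[3] = rsrstssr$trtsr
  sorted[4] = rstssr$trtsrrs
  sorted[5] = rtsrrsrstssr$t
  sorted[6] = sr$trtsrrsrsts
  sorted[7] = srrsrstssr$trt
  sorted[8] = srstssr$trtsrr
  sorted[9] = ssr$trtsrrsrst
  sorted[10] = stssr$trtsrrsr
  sorted[11] = trtsrrsrstssr$
  sorted[12] = tsrrsrstssr$tr
  sorted[13] = tssr$trtsrrsrs
sorted[2] = rrsrstssr$trts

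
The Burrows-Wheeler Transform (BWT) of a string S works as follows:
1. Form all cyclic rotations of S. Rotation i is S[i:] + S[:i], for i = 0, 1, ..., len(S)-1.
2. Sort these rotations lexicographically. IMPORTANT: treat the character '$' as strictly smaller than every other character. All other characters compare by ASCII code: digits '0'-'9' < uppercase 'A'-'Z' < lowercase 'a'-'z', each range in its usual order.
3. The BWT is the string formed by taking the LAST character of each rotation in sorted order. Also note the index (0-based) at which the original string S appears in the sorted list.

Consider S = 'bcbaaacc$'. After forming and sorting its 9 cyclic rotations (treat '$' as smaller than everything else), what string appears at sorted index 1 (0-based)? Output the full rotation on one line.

Answer: aaacc$bcb

Derivation:
All 9 rotations (rotation i = S[i:]+S[:i]):
  rot[0] = bcbaaacc$
  rot[1] = cbaaacc$b
  rot[2] = baaacc$bc
  rot[3] = aaacc$bcb
  rot[4] = aacc$bcba
  rot[5] = acc$bcbaa
  rot[6] = cc$bcbaaa
  rot[7] = c$bcbaaac
  rot[8] = $bcbaaacc
Sorted (with $ < everything):
  sorted[0] = $bcbaaacc
  sorted[1] = aaacc$bcb
  sorted[2] = aacc$bcba
  sorted[3] = acc$bcbaa
  sorted[4] = baaacc$bc
  sorted[5] = bcbaaacc$
  sorted[6] = c$bcbaaac
  sorted[7] = cbaaacc$b
  sorted[8] = cc$bcbaaa
sorted[1] = aaacc$bcb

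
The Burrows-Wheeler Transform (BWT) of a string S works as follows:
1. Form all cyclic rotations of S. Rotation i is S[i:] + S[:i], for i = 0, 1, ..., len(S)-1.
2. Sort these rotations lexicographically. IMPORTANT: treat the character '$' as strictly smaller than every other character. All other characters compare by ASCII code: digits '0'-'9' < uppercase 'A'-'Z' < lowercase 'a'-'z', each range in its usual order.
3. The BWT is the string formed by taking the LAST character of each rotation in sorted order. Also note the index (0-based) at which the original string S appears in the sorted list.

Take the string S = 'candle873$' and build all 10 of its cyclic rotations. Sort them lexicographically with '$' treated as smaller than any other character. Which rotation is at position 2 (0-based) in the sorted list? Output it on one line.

All 10 rotations (rotation i = S[i:]+S[:i]):
  rot[0] = candle873$
  rot[1] = andle873$c
  rot[2] = ndle873$ca
  rot[3] = dle873$can
  rot[4] = le873$cand
  rot[5] = e873$candl
  rot[6] = 873$candle
  rot[7] = 73$candle8
  rot[8] = 3$candle87
  rot[9] = $candle873
Sorted (with $ < everything):
  sorted[0] = $candle873
  sorted[1] = 3$candle87
  sorted[2] = 73$candle8
  sorted[3] = 873$candle
  sorted[4] = andle873$c
  sorted[5] = candle873$
  sorted[6] = dle873$can
  sorted[7] = e873$candl
  sorted[8] = le873$cand
  sorted[9] = ndle873$ca
sorted[2] = 73$candle8

Answer: 73$candle8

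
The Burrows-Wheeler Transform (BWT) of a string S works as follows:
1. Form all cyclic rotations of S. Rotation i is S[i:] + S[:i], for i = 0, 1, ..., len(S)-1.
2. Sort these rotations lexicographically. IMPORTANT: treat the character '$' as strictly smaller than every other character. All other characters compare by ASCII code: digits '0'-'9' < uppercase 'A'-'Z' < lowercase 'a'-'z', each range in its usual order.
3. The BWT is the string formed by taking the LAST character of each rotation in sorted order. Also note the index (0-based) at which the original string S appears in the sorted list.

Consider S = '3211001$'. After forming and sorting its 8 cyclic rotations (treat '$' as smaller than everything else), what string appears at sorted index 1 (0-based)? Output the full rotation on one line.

Answer: 001$3211

Derivation:
All 8 rotations (rotation i = S[i:]+S[:i]):
  rot[0] = 3211001$
  rot[1] = 211001$3
  rot[2] = 11001$32
  rot[3] = 1001$321
  rot[4] = 001$3211
  rot[5] = 01$32110
  rot[6] = 1$321100
  rot[7] = $3211001
Sorted (with $ < everything):
  sorted[0] = $3211001
  sorted[1] = 001$3211
  sorted[2] = 01$32110
  sorted[3] = 1$321100
  sorted[4] = 1001$321
  sorted[5] = 11001$32
  sorted[6] = 211001$3
  sorted[7] = 3211001$
sorted[1] = 001$3211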